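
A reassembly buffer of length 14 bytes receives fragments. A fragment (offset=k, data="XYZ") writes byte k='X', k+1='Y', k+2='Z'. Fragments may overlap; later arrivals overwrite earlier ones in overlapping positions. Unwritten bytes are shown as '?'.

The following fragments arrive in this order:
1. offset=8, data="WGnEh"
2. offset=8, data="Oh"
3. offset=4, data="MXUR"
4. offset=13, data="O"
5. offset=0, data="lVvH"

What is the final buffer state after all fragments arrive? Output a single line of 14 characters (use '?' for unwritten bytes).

Fragment 1: offset=8 data="WGnEh" -> buffer=????????WGnEh?
Fragment 2: offset=8 data="Oh" -> buffer=????????OhnEh?
Fragment 3: offset=4 data="MXUR" -> buffer=????MXUROhnEh?
Fragment 4: offset=13 data="O" -> buffer=????MXUROhnEhO
Fragment 5: offset=0 data="lVvH" -> buffer=lVvHMXUROhnEhO

Answer: lVvHMXUROhnEhO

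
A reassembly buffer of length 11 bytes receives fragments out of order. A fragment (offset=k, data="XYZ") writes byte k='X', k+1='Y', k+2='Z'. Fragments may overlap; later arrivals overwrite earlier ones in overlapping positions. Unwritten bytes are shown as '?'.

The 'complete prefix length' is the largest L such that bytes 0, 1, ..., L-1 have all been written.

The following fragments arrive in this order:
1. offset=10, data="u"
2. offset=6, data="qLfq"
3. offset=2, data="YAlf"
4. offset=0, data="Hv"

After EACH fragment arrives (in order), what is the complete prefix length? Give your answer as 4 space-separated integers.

Answer: 0 0 0 11

Derivation:
Fragment 1: offset=10 data="u" -> buffer=??????????u -> prefix_len=0
Fragment 2: offset=6 data="qLfq" -> buffer=??????qLfqu -> prefix_len=0
Fragment 3: offset=2 data="YAlf" -> buffer=??YAlfqLfqu -> prefix_len=0
Fragment 4: offset=0 data="Hv" -> buffer=HvYAlfqLfqu -> prefix_len=11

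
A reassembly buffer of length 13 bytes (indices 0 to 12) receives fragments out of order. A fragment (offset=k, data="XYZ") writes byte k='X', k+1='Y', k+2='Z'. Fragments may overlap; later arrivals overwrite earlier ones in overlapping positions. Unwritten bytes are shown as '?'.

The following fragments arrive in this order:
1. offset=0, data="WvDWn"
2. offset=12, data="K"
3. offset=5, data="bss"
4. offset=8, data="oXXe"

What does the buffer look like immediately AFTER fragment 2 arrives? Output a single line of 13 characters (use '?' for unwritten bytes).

Fragment 1: offset=0 data="WvDWn" -> buffer=WvDWn????????
Fragment 2: offset=12 data="K" -> buffer=WvDWn???????K

Answer: WvDWn???????K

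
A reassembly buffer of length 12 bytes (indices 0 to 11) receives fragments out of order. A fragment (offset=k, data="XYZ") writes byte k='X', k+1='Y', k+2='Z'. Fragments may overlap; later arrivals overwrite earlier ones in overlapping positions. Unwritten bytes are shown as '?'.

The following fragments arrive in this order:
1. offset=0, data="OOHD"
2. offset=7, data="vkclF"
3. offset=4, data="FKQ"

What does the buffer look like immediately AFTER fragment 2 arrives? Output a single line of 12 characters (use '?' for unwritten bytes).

Answer: OOHD???vkclF

Derivation:
Fragment 1: offset=0 data="OOHD" -> buffer=OOHD????????
Fragment 2: offset=7 data="vkclF" -> buffer=OOHD???vkclF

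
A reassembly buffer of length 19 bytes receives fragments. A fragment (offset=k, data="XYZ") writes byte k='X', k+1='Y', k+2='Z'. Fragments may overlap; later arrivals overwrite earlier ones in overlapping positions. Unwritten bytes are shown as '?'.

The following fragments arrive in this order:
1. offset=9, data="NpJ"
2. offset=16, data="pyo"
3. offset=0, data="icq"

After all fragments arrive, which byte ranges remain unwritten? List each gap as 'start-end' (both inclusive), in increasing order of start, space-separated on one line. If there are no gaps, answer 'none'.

Answer: 3-8 12-15

Derivation:
Fragment 1: offset=9 len=3
Fragment 2: offset=16 len=3
Fragment 3: offset=0 len=3
Gaps: 3-8 12-15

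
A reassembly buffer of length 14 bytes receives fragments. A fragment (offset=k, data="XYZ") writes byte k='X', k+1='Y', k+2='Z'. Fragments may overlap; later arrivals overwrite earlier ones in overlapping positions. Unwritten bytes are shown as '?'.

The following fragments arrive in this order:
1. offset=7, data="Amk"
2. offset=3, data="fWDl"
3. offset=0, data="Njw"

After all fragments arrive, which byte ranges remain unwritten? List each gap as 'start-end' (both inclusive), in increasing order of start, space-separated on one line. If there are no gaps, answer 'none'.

Answer: 10-13

Derivation:
Fragment 1: offset=7 len=3
Fragment 2: offset=3 len=4
Fragment 3: offset=0 len=3
Gaps: 10-13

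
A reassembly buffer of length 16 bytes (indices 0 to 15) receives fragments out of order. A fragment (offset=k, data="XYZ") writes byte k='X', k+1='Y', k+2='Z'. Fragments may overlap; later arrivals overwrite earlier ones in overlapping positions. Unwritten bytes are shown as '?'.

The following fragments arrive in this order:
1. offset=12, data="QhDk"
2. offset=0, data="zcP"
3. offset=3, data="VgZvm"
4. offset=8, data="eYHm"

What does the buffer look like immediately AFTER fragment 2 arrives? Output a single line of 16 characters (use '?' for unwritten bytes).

Answer: zcP?????????QhDk

Derivation:
Fragment 1: offset=12 data="QhDk" -> buffer=????????????QhDk
Fragment 2: offset=0 data="zcP" -> buffer=zcP?????????QhDk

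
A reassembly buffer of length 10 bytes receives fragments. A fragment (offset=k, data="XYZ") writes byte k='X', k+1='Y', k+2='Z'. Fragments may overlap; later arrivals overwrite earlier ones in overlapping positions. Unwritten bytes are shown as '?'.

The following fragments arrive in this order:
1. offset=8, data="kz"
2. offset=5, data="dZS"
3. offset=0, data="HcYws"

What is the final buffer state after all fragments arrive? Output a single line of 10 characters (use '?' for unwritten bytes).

Answer: HcYwsdZSkz

Derivation:
Fragment 1: offset=8 data="kz" -> buffer=????????kz
Fragment 2: offset=5 data="dZS" -> buffer=?????dZSkz
Fragment 3: offset=0 data="HcYws" -> buffer=HcYwsdZSkz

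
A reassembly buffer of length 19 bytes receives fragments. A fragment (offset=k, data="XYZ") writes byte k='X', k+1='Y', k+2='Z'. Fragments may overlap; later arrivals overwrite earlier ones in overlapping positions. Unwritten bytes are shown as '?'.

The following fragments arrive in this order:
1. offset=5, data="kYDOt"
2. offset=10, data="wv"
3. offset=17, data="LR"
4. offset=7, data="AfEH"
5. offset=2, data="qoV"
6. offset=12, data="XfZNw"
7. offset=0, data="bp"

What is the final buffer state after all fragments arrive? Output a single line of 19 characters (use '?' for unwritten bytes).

Answer: bpqoVkYAfEHvXfZNwLR

Derivation:
Fragment 1: offset=5 data="kYDOt" -> buffer=?????kYDOt?????????
Fragment 2: offset=10 data="wv" -> buffer=?????kYDOtwv???????
Fragment 3: offset=17 data="LR" -> buffer=?????kYDOtwv?????LR
Fragment 4: offset=7 data="AfEH" -> buffer=?????kYAfEHv?????LR
Fragment 5: offset=2 data="qoV" -> buffer=??qoVkYAfEHv?????LR
Fragment 6: offset=12 data="XfZNw" -> buffer=??qoVkYAfEHvXfZNwLR
Fragment 7: offset=0 data="bp" -> buffer=bpqoVkYAfEHvXfZNwLR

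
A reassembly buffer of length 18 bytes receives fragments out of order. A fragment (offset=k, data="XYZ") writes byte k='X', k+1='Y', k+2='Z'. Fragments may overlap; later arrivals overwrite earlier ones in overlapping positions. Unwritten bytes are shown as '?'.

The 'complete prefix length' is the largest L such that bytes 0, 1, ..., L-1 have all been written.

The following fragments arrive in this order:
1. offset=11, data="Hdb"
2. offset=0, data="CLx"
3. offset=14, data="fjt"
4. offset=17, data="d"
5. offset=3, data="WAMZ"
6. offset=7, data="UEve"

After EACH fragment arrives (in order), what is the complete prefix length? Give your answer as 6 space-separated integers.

Fragment 1: offset=11 data="Hdb" -> buffer=???????????Hdb???? -> prefix_len=0
Fragment 2: offset=0 data="CLx" -> buffer=CLx????????Hdb???? -> prefix_len=3
Fragment 3: offset=14 data="fjt" -> buffer=CLx????????Hdbfjt? -> prefix_len=3
Fragment 4: offset=17 data="d" -> buffer=CLx????????Hdbfjtd -> prefix_len=3
Fragment 5: offset=3 data="WAMZ" -> buffer=CLxWAMZ????Hdbfjtd -> prefix_len=7
Fragment 6: offset=7 data="UEve" -> buffer=CLxWAMZUEveHdbfjtd -> prefix_len=18

Answer: 0 3 3 3 7 18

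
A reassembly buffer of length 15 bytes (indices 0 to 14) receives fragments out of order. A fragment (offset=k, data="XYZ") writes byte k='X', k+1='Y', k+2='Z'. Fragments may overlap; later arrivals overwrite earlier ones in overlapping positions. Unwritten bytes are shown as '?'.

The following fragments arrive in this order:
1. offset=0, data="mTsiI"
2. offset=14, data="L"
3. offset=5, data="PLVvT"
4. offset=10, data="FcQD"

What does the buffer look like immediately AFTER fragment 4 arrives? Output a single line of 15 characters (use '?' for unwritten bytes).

Fragment 1: offset=0 data="mTsiI" -> buffer=mTsiI??????????
Fragment 2: offset=14 data="L" -> buffer=mTsiI?????????L
Fragment 3: offset=5 data="PLVvT" -> buffer=mTsiIPLVvT????L
Fragment 4: offset=10 data="FcQD" -> buffer=mTsiIPLVvTFcQDL

Answer: mTsiIPLVvTFcQDL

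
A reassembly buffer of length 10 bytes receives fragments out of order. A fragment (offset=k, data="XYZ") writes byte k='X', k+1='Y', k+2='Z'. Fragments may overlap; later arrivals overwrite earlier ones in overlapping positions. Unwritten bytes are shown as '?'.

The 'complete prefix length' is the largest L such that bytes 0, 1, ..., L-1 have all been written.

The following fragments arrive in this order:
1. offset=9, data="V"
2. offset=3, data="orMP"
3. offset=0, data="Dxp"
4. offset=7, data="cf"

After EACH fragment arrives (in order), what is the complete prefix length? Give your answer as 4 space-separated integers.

Answer: 0 0 7 10

Derivation:
Fragment 1: offset=9 data="V" -> buffer=?????????V -> prefix_len=0
Fragment 2: offset=3 data="orMP" -> buffer=???orMP??V -> prefix_len=0
Fragment 3: offset=0 data="Dxp" -> buffer=DxporMP??V -> prefix_len=7
Fragment 4: offset=7 data="cf" -> buffer=DxporMPcfV -> prefix_len=10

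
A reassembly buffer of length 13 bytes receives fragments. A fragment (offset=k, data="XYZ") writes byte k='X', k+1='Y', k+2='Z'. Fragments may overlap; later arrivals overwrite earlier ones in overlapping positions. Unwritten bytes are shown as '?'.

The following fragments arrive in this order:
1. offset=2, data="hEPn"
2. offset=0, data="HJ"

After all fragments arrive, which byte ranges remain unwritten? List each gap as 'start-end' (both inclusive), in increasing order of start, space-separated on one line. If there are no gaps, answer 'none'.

Answer: 6-12

Derivation:
Fragment 1: offset=2 len=4
Fragment 2: offset=0 len=2
Gaps: 6-12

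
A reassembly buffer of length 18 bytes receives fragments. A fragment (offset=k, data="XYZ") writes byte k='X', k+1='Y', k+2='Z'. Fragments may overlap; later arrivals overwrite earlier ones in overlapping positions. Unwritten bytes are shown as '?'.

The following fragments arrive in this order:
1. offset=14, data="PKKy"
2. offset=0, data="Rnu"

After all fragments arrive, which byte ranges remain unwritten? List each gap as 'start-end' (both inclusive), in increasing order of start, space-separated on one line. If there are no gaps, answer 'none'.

Fragment 1: offset=14 len=4
Fragment 2: offset=0 len=3
Gaps: 3-13

Answer: 3-13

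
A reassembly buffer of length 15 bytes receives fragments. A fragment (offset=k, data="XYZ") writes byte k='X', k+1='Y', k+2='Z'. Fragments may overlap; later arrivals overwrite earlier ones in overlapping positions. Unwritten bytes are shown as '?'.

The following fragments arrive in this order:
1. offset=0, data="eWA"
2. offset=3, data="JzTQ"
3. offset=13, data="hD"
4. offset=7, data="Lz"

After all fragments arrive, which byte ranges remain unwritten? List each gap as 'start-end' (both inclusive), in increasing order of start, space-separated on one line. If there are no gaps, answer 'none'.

Answer: 9-12

Derivation:
Fragment 1: offset=0 len=3
Fragment 2: offset=3 len=4
Fragment 3: offset=13 len=2
Fragment 4: offset=7 len=2
Gaps: 9-12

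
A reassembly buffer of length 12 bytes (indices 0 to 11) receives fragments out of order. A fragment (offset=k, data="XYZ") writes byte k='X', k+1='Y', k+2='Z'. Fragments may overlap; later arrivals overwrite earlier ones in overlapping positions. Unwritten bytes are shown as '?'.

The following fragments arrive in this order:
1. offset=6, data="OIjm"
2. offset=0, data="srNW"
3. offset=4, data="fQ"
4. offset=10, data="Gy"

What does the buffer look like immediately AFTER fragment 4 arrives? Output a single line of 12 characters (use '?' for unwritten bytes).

Fragment 1: offset=6 data="OIjm" -> buffer=??????OIjm??
Fragment 2: offset=0 data="srNW" -> buffer=srNW??OIjm??
Fragment 3: offset=4 data="fQ" -> buffer=srNWfQOIjm??
Fragment 4: offset=10 data="Gy" -> buffer=srNWfQOIjmGy

Answer: srNWfQOIjmGy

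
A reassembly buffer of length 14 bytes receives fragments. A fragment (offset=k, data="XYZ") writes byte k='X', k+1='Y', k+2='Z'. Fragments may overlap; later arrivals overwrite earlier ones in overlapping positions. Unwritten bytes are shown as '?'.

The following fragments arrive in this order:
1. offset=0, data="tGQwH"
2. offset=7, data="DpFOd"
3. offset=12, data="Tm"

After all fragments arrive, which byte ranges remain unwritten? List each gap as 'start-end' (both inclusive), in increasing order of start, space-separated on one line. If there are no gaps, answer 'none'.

Answer: 5-6

Derivation:
Fragment 1: offset=0 len=5
Fragment 2: offset=7 len=5
Fragment 3: offset=12 len=2
Gaps: 5-6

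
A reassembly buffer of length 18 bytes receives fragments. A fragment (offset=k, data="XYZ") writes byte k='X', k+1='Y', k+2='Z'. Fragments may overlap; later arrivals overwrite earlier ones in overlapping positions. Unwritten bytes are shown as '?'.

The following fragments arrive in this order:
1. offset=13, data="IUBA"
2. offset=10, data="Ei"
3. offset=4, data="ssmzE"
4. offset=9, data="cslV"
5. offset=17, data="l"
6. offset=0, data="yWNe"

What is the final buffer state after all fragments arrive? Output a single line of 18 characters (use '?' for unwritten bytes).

Answer: yWNessmzEcslVIUBAl

Derivation:
Fragment 1: offset=13 data="IUBA" -> buffer=?????????????IUBA?
Fragment 2: offset=10 data="Ei" -> buffer=??????????Ei?IUBA?
Fragment 3: offset=4 data="ssmzE" -> buffer=????ssmzE?Ei?IUBA?
Fragment 4: offset=9 data="cslV" -> buffer=????ssmzEcslVIUBA?
Fragment 5: offset=17 data="l" -> buffer=????ssmzEcslVIUBAl
Fragment 6: offset=0 data="yWNe" -> buffer=yWNessmzEcslVIUBAl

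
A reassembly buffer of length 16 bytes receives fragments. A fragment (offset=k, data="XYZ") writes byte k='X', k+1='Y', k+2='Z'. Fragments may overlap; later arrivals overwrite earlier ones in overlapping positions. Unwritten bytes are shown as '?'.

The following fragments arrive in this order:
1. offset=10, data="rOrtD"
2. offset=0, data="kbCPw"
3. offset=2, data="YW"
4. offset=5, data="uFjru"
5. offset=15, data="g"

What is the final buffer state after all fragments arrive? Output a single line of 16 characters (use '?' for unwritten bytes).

Answer: kbYWwuFjrurOrtDg

Derivation:
Fragment 1: offset=10 data="rOrtD" -> buffer=??????????rOrtD?
Fragment 2: offset=0 data="kbCPw" -> buffer=kbCPw?????rOrtD?
Fragment 3: offset=2 data="YW" -> buffer=kbYWw?????rOrtD?
Fragment 4: offset=5 data="uFjru" -> buffer=kbYWwuFjrurOrtD?
Fragment 5: offset=15 data="g" -> buffer=kbYWwuFjrurOrtDg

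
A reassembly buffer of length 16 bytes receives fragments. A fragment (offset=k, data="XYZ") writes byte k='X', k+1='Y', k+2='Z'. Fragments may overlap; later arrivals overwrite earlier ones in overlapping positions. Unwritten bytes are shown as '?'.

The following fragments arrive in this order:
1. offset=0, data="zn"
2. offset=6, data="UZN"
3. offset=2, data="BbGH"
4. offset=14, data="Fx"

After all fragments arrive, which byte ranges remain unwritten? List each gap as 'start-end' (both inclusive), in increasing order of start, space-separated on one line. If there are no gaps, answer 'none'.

Fragment 1: offset=0 len=2
Fragment 2: offset=6 len=3
Fragment 3: offset=2 len=4
Fragment 4: offset=14 len=2
Gaps: 9-13

Answer: 9-13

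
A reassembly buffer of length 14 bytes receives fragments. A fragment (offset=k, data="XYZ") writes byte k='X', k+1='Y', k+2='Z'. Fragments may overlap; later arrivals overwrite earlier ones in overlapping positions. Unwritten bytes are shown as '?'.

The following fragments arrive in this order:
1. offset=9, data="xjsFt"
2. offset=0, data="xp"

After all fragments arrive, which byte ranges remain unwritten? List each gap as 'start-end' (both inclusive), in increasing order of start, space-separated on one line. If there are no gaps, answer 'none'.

Fragment 1: offset=9 len=5
Fragment 2: offset=0 len=2
Gaps: 2-8

Answer: 2-8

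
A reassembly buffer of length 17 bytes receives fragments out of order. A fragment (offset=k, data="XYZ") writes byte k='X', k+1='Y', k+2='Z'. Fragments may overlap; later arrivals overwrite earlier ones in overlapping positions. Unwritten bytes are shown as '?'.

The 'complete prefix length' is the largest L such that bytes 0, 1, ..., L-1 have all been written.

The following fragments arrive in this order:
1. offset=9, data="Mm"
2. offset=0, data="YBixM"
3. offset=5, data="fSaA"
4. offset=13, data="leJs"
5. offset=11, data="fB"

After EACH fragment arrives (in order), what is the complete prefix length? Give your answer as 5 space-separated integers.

Answer: 0 5 11 11 17

Derivation:
Fragment 1: offset=9 data="Mm" -> buffer=?????????Mm?????? -> prefix_len=0
Fragment 2: offset=0 data="YBixM" -> buffer=YBixM????Mm?????? -> prefix_len=5
Fragment 3: offset=5 data="fSaA" -> buffer=YBixMfSaAMm?????? -> prefix_len=11
Fragment 4: offset=13 data="leJs" -> buffer=YBixMfSaAMm??leJs -> prefix_len=11
Fragment 5: offset=11 data="fB" -> buffer=YBixMfSaAMmfBleJs -> prefix_len=17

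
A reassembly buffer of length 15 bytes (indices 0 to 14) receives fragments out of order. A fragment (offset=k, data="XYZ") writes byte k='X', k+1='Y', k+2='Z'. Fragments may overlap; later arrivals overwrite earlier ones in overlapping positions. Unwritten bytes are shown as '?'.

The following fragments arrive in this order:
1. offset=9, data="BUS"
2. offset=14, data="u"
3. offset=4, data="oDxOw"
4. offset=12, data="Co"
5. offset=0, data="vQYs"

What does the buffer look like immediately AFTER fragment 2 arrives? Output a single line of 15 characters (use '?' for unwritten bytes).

Fragment 1: offset=9 data="BUS" -> buffer=?????????BUS???
Fragment 2: offset=14 data="u" -> buffer=?????????BUS??u

Answer: ?????????BUS??u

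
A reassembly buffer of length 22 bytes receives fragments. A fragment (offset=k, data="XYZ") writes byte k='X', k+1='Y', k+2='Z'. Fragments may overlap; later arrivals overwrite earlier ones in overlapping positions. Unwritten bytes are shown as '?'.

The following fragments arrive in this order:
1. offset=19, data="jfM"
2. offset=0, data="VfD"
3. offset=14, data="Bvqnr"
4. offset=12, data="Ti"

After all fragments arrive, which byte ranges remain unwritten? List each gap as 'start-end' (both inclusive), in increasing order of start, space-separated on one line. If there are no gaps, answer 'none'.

Fragment 1: offset=19 len=3
Fragment 2: offset=0 len=3
Fragment 3: offset=14 len=5
Fragment 4: offset=12 len=2
Gaps: 3-11

Answer: 3-11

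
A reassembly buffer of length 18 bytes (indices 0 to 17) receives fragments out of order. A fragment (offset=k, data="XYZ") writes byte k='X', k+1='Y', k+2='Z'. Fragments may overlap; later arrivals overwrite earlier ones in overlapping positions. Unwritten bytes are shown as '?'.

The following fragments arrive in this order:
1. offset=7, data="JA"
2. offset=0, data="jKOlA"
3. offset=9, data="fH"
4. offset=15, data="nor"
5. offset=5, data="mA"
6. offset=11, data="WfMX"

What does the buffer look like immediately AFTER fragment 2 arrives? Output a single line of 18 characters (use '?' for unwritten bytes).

Fragment 1: offset=7 data="JA" -> buffer=???????JA?????????
Fragment 2: offset=0 data="jKOlA" -> buffer=jKOlA??JA?????????

Answer: jKOlA??JA?????????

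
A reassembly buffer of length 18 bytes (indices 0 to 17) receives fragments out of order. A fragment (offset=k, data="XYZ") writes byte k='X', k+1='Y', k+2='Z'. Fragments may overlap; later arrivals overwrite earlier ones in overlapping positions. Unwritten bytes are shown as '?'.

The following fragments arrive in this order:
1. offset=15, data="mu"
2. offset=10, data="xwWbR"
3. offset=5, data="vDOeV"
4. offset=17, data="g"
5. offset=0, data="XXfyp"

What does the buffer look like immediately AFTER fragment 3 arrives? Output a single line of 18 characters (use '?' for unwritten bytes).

Answer: ?????vDOeVxwWbRmu?

Derivation:
Fragment 1: offset=15 data="mu" -> buffer=???????????????mu?
Fragment 2: offset=10 data="xwWbR" -> buffer=??????????xwWbRmu?
Fragment 3: offset=5 data="vDOeV" -> buffer=?????vDOeVxwWbRmu?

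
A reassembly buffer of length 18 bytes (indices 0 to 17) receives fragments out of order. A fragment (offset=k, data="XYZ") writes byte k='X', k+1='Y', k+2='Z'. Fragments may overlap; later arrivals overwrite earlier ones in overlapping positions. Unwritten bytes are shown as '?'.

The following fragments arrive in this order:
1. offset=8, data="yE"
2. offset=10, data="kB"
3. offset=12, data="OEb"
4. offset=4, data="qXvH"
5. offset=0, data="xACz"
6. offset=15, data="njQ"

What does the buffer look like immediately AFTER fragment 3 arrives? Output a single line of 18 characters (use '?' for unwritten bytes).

Fragment 1: offset=8 data="yE" -> buffer=????????yE????????
Fragment 2: offset=10 data="kB" -> buffer=????????yEkB??????
Fragment 3: offset=12 data="OEb" -> buffer=????????yEkBOEb???

Answer: ????????yEkBOEb???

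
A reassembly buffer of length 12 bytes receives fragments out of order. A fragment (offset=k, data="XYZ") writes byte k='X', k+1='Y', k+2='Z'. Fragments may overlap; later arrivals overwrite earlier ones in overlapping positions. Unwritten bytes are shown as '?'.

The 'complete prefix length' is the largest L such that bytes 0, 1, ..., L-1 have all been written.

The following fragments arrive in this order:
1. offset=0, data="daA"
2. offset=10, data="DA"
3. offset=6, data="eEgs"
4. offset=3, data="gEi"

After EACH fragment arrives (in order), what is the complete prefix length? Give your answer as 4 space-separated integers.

Fragment 1: offset=0 data="daA" -> buffer=daA????????? -> prefix_len=3
Fragment 2: offset=10 data="DA" -> buffer=daA???????DA -> prefix_len=3
Fragment 3: offset=6 data="eEgs" -> buffer=daA???eEgsDA -> prefix_len=3
Fragment 4: offset=3 data="gEi" -> buffer=daAgEieEgsDA -> prefix_len=12

Answer: 3 3 3 12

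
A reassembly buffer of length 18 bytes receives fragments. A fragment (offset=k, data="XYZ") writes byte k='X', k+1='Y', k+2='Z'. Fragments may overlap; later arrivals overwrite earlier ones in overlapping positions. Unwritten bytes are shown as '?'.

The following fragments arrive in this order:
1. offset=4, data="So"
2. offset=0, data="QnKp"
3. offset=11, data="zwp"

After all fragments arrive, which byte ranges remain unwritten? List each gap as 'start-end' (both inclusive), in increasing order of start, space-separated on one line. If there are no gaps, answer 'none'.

Answer: 6-10 14-17

Derivation:
Fragment 1: offset=4 len=2
Fragment 2: offset=0 len=4
Fragment 3: offset=11 len=3
Gaps: 6-10 14-17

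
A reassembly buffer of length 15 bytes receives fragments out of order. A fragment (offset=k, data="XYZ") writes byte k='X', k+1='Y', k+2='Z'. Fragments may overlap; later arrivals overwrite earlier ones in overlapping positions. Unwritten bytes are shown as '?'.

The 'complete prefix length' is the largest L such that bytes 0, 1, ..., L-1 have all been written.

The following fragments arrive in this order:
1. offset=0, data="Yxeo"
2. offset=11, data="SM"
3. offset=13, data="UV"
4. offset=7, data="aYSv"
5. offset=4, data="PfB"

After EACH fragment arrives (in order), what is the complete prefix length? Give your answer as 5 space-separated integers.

Fragment 1: offset=0 data="Yxeo" -> buffer=Yxeo??????????? -> prefix_len=4
Fragment 2: offset=11 data="SM" -> buffer=Yxeo???????SM?? -> prefix_len=4
Fragment 3: offset=13 data="UV" -> buffer=Yxeo???????SMUV -> prefix_len=4
Fragment 4: offset=7 data="aYSv" -> buffer=Yxeo???aYSvSMUV -> prefix_len=4
Fragment 5: offset=4 data="PfB" -> buffer=YxeoPfBaYSvSMUV -> prefix_len=15

Answer: 4 4 4 4 15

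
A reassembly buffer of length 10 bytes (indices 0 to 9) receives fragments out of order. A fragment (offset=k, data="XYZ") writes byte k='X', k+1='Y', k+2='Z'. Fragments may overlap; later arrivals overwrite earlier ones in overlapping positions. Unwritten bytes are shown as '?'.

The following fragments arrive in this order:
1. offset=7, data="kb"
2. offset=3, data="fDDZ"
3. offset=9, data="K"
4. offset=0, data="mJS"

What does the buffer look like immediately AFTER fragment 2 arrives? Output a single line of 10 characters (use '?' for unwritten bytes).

Answer: ???fDDZkb?

Derivation:
Fragment 1: offset=7 data="kb" -> buffer=???????kb?
Fragment 2: offset=3 data="fDDZ" -> buffer=???fDDZkb?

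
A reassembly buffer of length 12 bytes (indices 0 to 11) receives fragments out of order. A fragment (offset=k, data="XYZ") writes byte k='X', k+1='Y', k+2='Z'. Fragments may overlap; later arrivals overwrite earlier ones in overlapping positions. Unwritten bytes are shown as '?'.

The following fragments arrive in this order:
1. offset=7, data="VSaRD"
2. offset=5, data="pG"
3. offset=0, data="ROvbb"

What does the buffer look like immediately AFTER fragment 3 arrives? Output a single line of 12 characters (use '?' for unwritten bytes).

Answer: ROvbbpGVSaRD

Derivation:
Fragment 1: offset=7 data="VSaRD" -> buffer=???????VSaRD
Fragment 2: offset=5 data="pG" -> buffer=?????pGVSaRD
Fragment 3: offset=0 data="ROvbb" -> buffer=ROvbbpGVSaRD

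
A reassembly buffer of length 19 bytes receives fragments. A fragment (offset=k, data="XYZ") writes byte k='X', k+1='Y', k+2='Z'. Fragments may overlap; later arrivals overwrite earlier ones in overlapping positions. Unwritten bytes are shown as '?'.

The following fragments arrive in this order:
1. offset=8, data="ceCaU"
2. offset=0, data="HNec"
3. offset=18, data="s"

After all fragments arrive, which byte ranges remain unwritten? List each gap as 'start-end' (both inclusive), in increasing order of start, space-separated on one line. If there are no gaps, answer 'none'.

Fragment 1: offset=8 len=5
Fragment 2: offset=0 len=4
Fragment 3: offset=18 len=1
Gaps: 4-7 13-17

Answer: 4-7 13-17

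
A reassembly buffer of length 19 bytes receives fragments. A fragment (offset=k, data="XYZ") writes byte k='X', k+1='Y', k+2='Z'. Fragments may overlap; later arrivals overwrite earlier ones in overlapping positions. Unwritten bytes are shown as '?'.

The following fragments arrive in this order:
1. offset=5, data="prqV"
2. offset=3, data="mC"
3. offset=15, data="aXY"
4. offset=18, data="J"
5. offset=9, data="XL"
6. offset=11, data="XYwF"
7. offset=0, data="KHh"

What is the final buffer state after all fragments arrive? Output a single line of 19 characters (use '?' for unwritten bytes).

Answer: KHhmCprqVXLXYwFaXYJ

Derivation:
Fragment 1: offset=5 data="prqV" -> buffer=?????prqV??????????
Fragment 2: offset=3 data="mC" -> buffer=???mCprqV??????????
Fragment 3: offset=15 data="aXY" -> buffer=???mCprqV??????aXY?
Fragment 4: offset=18 data="J" -> buffer=???mCprqV??????aXYJ
Fragment 5: offset=9 data="XL" -> buffer=???mCprqVXL????aXYJ
Fragment 6: offset=11 data="XYwF" -> buffer=???mCprqVXLXYwFaXYJ
Fragment 7: offset=0 data="KHh" -> buffer=KHhmCprqVXLXYwFaXYJ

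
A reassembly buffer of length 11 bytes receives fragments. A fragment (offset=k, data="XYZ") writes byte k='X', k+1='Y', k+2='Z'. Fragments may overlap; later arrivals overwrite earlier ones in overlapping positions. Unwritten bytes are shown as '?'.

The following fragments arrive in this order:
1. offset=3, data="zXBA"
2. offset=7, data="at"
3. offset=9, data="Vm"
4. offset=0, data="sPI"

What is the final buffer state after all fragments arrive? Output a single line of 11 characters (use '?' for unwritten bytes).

Fragment 1: offset=3 data="zXBA" -> buffer=???zXBA????
Fragment 2: offset=7 data="at" -> buffer=???zXBAat??
Fragment 3: offset=9 data="Vm" -> buffer=???zXBAatVm
Fragment 4: offset=0 data="sPI" -> buffer=sPIzXBAatVm

Answer: sPIzXBAatVm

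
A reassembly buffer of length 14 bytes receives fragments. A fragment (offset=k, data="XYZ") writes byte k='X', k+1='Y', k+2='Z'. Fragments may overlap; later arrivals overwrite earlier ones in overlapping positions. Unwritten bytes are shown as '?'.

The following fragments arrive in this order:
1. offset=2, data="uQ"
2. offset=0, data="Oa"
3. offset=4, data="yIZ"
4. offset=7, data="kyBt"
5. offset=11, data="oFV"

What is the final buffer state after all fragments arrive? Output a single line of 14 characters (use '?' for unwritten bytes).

Fragment 1: offset=2 data="uQ" -> buffer=??uQ??????????
Fragment 2: offset=0 data="Oa" -> buffer=OauQ??????????
Fragment 3: offset=4 data="yIZ" -> buffer=OauQyIZ???????
Fragment 4: offset=7 data="kyBt" -> buffer=OauQyIZkyBt???
Fragment 5: offset=11 data="oFV" -> buffer=OauQyIZkyBtoFV

Answer: OauQyIZkyBtoFV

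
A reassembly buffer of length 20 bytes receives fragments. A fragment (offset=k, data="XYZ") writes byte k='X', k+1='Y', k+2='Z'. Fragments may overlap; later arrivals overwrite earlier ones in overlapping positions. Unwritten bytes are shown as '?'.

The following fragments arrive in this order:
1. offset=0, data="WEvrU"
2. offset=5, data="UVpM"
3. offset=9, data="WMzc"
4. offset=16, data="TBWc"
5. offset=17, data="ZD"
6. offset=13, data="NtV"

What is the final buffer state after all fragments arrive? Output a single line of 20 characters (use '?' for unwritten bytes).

Answer: WEvrUUVpMWMzcNtVTZDc

Derivation:
Fragment 1: offset=0 data="WEvrU" -> buffer=WEvrU???????????????
Fragment 2: offset=5 data="UVpM" -> buffer=WEvrUUVpM???????????
Fragment 3: offset=9 data="WMzc" -> buffer=WEvrUUVpMWMzc???????
Fragment 4: offset=16 data="TBWc" -> buffer=WEvrUUVpMWMzc???TBWc
Fragment 5: offset=17 data="ZD" -> buffer=WEvrUUVpMWMzc???TZDc
Fragment 6: offset=13 data="NtV" -> buffer=WEvrUUVpMWMzcNtVTZDc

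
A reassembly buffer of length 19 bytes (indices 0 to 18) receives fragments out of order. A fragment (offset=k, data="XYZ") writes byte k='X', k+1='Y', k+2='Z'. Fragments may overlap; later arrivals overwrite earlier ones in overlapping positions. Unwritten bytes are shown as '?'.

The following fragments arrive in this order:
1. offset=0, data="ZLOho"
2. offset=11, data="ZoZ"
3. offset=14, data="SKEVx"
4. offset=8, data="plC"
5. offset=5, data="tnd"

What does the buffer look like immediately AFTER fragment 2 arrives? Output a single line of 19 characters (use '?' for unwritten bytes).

Fragment 1: offset=0 data="ZLOho" -> buffer=ZLOho??????????????
Fragment 2: offset=11 data="ZoZ" -> buffer=ZLOho??????ZoZ?????

Answer: ZLOho??????ZoZ?????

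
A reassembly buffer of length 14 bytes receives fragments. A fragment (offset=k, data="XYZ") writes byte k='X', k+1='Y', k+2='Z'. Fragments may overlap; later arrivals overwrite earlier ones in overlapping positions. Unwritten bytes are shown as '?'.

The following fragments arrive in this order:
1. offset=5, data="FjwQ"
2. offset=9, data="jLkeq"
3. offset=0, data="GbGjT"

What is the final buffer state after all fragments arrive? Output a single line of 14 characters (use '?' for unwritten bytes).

Answer: GbGjTFjwQjLkeq

Derivation:
Fragment 1: offset=5 data="FjwQ" -> buffer=?????FjwQ?????
Fragment 2: offset=9 data="jLkeq" -> buffer=?????FjwQjLkeq
Fragment 3: offset=0 data="GbGjT" -> buffer=GbGjTFjwQjLkeq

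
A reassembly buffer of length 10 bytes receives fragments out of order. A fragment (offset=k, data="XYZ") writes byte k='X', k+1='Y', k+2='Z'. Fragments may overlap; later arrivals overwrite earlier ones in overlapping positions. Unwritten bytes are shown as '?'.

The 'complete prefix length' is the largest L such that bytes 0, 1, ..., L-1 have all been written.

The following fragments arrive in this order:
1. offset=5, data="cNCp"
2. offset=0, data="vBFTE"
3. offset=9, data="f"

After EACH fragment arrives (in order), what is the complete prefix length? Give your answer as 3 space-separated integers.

Answer: 0 9 10

Derivation:
Fragment 1: offset=5 data="cNCp" -> buffer=?????cNCp? -> prefix_len=0
Fragment 2: offset=0 data="vBFTE" -> buffer=vBFTEcNCp? -> prefix_len=9
Fragment 3: offset=9 data="f" -> buffer=vBFTEcNCpf -> prefix_len=10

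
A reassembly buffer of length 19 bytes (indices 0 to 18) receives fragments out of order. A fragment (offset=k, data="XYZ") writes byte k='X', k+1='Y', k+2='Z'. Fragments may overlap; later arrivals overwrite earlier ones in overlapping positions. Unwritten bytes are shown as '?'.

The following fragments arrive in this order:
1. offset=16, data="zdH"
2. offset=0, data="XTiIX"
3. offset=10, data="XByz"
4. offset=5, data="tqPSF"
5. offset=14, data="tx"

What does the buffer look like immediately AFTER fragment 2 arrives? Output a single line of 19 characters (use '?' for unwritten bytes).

Fragment 1: offset=16 data="zdH" -> buffer=????????????????zdH
Fragment 2: offset=0 data="XTiIX" -> buffer=XTiIX???????????zdH

Answer: XTiIX???????????zdH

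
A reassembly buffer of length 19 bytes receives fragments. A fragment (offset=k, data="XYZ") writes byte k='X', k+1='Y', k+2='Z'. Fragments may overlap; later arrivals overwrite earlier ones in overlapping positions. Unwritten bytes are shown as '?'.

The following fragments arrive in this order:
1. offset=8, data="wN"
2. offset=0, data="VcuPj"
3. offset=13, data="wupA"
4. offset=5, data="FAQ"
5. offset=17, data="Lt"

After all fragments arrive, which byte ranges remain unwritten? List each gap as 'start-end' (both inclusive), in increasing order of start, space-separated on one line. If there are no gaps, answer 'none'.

Answer: 10-12

Derivation:
Fragment 1: offset=8 len=2
Fragment 2: offset=0 len=5
Fragment 3: offset=13 len=4
Fragment 4: offset=5 len=3
Fragment 5: offset=17 len=2
Gaps: 10-12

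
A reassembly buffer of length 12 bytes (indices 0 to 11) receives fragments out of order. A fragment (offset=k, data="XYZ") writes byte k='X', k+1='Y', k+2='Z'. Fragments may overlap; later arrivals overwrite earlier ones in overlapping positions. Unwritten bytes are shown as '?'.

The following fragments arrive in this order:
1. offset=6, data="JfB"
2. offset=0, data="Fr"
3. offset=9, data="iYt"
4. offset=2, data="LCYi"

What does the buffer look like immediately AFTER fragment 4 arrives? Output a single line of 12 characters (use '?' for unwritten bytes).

Answer: FrLCYiJfBiYt

Derivation:
Fragment 1: offset=6 data="JfB" -> buffer=??????JfB???
Fragment 2: offset=0 data="Fr" -> buffer=Fr????JfB???
Fragment 3: offset=9 data="iYt" -> buffer=Fr????JfBiYt
Fragment 4: offset=2 data="LCYi" -> buffer=FrLCYiJfBiYt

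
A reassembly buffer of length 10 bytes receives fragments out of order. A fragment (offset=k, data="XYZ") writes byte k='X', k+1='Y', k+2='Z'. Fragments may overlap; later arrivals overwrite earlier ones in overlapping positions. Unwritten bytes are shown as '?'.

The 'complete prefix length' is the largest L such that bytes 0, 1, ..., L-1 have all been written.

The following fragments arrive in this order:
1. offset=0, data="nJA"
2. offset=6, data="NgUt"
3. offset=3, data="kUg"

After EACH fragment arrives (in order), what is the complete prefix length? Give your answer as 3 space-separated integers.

Fragment 1: offset=0 data="nJA" -> buffer=nJA??????? -> prefix_len=3
Fragment 2: offset=6 data="NgUt" -> buffer=nJA???NgUt -> prefix_len=3
Fragment 3: offset=3 data="kUg" -> buffer=nJAkUgNgUt -> prefix_len=10

Answer: 3 3 10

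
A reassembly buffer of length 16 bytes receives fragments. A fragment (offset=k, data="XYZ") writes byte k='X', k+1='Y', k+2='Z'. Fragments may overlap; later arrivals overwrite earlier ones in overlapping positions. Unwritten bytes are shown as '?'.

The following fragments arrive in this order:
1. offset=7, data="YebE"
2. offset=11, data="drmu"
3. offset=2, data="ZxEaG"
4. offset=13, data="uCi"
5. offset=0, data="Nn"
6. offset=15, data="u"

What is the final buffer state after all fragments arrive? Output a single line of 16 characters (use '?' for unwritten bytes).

Fragment 1: offset=7 data="YebE" -> buffer=???????YebE?????
Fragment 2: offset=11 data="drmu" -> buffer=???????YebEdrmu?
Fragment 3: offset=2 data="ZxEaG" -> buffer=??ZxEaGYebEdrmu?
Fragment 4: offset=13 data="uCi" -> buffer=??ZxEaGYebEdruCi
Fragment 5: offset=0 data="Nn" -> buffer=NnZxEaGYebEdruCi
Fragment 6: offset=15 data="u" -> buffer=NnZxEaGYebEdruCu

Answer: NnZxEaGYebEdruCu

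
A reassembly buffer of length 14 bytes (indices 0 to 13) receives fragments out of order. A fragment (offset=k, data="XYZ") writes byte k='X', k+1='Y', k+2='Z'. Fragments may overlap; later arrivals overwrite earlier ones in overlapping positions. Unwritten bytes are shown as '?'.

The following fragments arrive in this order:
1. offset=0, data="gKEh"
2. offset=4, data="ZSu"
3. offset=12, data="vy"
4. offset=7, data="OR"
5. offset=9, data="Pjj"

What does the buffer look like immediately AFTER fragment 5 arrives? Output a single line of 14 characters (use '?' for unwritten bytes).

Fragment 1: offset=0 data="gKEh" -> buffer=gKEh??????????
Fragment 2: offset=4 data="ZSu" -> buffer=gKEhZSu???????
Fragment 3: offset=12 data="vy" -> buffer=gKEhZSu?????vy
Fragment 4: offset=7 data="OR" -> buffer=gKEhZSuOR???vy
Fragment 5: offset=9 data="Pjj" -> buffer=gKEhZSuORPjjvy

Answer: gKEhZSuORPjjvy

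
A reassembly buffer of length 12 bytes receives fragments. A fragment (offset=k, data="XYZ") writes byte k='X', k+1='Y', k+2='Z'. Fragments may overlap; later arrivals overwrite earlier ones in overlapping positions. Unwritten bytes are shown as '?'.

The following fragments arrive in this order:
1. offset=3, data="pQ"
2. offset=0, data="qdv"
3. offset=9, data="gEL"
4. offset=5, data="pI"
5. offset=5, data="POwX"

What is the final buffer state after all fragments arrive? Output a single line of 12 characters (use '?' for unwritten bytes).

Answer: qdvpQPOwXgEL

Derivation:
Fragment 1: offset=3 data="pQ" -> buffer=???pQ???????
Fragment 2: offset=0 data="qdv" -> buffer=qdvpQ???????
Fragment 3: offset=9 data="gEL" -> buffer=qdvpQ????gEL
Fragment 4: offset=5 data="pI" -> buffer=qdvpQpI??gEL
Fragment 5: offset=5 data="POwX" -> buffer=qdvpQPOwXgEL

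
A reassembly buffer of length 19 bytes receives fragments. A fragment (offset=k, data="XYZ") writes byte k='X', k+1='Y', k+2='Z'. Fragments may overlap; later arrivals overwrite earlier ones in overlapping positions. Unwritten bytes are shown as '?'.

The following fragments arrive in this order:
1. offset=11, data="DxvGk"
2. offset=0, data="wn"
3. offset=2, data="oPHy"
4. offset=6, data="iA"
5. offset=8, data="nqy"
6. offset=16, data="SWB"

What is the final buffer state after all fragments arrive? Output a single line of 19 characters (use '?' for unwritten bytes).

Answer: wnoPHyiAnqyDxvGkSWB

Derivation:
Fragment 1: offset=11 data="DxvGk" -> buffer=???????????DxvGk???
Fragment 2: offset=0 data="wn" -> buffer=wn?????????DxvGk???
Fragment 3: offset=2 data="oPHy" -> buffer=wnoPHy?????DxvGk???
Fragment 4: offset=6 data="iA" -> buffer=wnoPHyiA???DxvGk???
Fragment 5: offset=8 data="nqy" -> buffer=wnoPHyiAnqyDxvGk???
Fragment 6: offset=16 data="SWB" -> buffer=wnoPHyiAnqyDxvGkSWB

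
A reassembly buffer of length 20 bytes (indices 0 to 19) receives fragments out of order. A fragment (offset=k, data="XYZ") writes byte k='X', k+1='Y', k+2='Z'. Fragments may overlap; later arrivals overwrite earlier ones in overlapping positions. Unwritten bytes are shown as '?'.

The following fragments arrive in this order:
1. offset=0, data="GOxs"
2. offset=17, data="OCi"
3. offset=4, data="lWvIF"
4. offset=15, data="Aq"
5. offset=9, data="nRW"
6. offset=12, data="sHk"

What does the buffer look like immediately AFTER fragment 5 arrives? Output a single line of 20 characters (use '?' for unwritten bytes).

Fragment 1: offset=0 data="GOxs" -> buffer=GOxs????????????????
Fragment 2: offset=17 data="OCi" -> buffer=GOxs?????????????OCi
Fragment 3: offset=4 data="lWvIF" -> buffer=GOxslWvIF????????OCi
Fragment 4: offset=15 data="Aq" -> buffer=GOxslWvIF??????AqOCi
Fragment 5: offset=9 data="nRW" -> buffer=GOxslWvIFnRW???AqOCi

Answer: GOxslWvIFnRW???AqOCi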